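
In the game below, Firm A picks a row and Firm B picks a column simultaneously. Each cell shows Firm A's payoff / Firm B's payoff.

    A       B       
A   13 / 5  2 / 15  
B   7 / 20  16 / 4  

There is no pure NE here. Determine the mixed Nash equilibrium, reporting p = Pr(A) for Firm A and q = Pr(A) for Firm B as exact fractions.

Each player's mixing probability is pinned down by making the *other* player indifferent.
Firm B indifferent between A and B: p·5 + (1−p)·20 = p·15 + (1−p)·4 ⟹ 20 + (-15)p = 4 + 11p ⟹ p = 8/13.
Firm A indifferent between A and B: q·13 + (1−q)·2 = q·7 + (1−q)·16 ⟹ 2 + 11q = 16 + (-9)q ⟹ q = 7/10.

p = 8/13, q = 7/10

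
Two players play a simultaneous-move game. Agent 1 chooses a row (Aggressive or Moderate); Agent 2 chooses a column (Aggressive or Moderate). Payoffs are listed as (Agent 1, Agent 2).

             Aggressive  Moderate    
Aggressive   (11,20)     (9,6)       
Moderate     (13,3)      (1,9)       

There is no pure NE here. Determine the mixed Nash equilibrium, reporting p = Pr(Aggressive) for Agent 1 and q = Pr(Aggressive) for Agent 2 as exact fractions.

Each player's mixing probability is pinned down by making the *other* player indifferent.
Agent 2 indifferent between Aggressive and Moderate: p·20 + (1−p)·3 = p·6 + (1−p)·9 ⟹ 3 + 17p = 9 + (-3)p ⟹ p = 3/10.
Agent 1 indifferent between Aggressive and Moderate: q·11 + (1−q)·9 = q·13 + (1−q)·1 ⟹ 9 + 2q = 1 + 12q ⟹ q = 4/5.

p = 3/10, q = 4/5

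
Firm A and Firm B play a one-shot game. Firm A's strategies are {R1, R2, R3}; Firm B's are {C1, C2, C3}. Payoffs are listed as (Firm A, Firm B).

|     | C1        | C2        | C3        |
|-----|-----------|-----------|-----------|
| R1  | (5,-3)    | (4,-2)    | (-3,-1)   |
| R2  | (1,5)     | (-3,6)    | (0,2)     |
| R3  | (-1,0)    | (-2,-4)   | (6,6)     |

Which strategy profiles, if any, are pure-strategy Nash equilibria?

A profile is a Nash equilibrium when each player is best-responding to the other.
Firm A's best responses — vs C1: R1 (payoff 5); vs C2: R1 (payoff 4); vs C3: R3 (payoff 6).
Firm B's best responses — vs R1: C3 (payoff -1); vs R2: C2 (payoff 6); vs R3: C3 (payoff 6).
The only mutual best response is (R3, C3); neither player gains by switching there.

(R3, C3)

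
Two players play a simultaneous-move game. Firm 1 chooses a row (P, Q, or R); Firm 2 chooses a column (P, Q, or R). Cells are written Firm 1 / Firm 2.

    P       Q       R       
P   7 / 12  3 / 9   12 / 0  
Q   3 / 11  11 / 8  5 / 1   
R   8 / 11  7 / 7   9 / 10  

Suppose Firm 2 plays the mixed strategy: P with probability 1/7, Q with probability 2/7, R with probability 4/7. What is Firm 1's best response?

Compute Firm 1's expected payoff from each pure strategy against the given mix.
P: (1/7)·7 + (2/7)·3 + (4/7)·12 = 61/7
Q: (1/7)·3 + (2/7)·11 + (4/7)·5 = 45/7
R: (1/7)·8 + (2/7)·7 + (4/7)·9 = 58/7
Highest expected payoff is 61/7, from P.

P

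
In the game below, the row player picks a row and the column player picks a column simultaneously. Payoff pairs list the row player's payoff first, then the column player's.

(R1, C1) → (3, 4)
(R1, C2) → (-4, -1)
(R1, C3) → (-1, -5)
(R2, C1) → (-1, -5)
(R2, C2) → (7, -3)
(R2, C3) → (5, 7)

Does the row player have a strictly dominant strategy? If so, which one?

A strategy is strictly dominant if it gives the row player a strictly higher payoff than every other strategy, against every choice by the opponent.
R1 is not dominant: against C2, R2 gives 7 > -4.
R2 is not dominant: against C1, R1 gives 3 > -1.
No single strategy is best against every opponent action.

No strictly dominant strategy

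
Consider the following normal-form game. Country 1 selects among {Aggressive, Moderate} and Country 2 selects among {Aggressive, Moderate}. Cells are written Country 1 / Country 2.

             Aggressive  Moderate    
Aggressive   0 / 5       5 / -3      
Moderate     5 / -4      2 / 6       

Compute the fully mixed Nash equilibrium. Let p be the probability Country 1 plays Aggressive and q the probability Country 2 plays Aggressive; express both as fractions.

p = 5/9, q = 3/8

In a mixed NE each player is indifferent between their pure strategies, so the opponent's mix sets the indifference.
Country 2 indifferent between Aggressive and Moderate: p·5 + (1−p)·(-4) = p·(-3) + (1−p)·6 ⟹ (-4) + 9p = 6 + (-9)p ⟹ p = 5/9.
Country 1 indifferent between Aggressive and Moderate: q·0 + (1−q)·5 = q·5 + (1−q)·2 ⟹ 5 + (-5)q = 2 + 3q ⟹ q = 3/8.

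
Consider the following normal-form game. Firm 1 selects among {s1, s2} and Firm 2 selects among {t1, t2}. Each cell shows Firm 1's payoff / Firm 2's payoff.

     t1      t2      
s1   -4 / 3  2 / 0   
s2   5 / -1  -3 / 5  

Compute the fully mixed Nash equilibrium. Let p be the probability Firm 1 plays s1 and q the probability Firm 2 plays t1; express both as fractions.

Each player's mixing probability is pinned down by making the *other* player indifferent.
Firm 2 indifferent between t1 and t2: p·3 + (1−p)·(-1) = p·0 + (1−p)·5 ⟹ (-1) + 4p = 5 + (-5)p ⟹ p = 2/3.
Firm 1 indifferent between s1 and s2: q·(-4) + (1−q)·2 = q·5 + (1−q)·(-3) ⟹ 2 + (-6)q = (-3) + 8q ⟹ q = 5/14.

p = 2/3, q = 5/14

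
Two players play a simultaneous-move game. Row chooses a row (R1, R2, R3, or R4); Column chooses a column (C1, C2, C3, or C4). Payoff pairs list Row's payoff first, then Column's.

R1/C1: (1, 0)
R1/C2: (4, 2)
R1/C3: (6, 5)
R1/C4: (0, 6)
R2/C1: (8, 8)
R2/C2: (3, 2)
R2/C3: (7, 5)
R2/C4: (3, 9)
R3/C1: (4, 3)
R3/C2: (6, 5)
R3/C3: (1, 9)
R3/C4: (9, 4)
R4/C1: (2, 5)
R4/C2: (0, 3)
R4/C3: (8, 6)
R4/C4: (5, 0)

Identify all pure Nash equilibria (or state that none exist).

A profile is a Nash equilibrium when each player is best-responding to the other.
Row's best responses — vs C1: R2 (payoff 8); vs C2: R3 (payoff 6); vs C3: R4 (payoff 8); vs C4: R3 (payoff 9).
Column's best responses — vs R1: C4 (payoff 6); vs R2: C4 (payoff 9); vs R3: C3 (payoff 9); vs R4: C3 (payoff 6).
The only mutual best response is (R4, C3); neither player gains by switching there.

(R4, C3)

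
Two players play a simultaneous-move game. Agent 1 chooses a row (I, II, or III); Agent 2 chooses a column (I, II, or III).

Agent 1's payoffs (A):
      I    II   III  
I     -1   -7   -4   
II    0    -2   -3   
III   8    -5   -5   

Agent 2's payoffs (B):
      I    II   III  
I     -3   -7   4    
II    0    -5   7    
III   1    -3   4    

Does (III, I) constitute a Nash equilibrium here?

No

Holding Agent 2 at I: Agent 1 gets 8 from III, versus -1 from I, 0 from II. No profitable deviation for Agent 1.
Holding Agent 1 at III: Agent 2 gets 1 from I but could get 4 by switching to III. Agent 2 has a profitable deviation.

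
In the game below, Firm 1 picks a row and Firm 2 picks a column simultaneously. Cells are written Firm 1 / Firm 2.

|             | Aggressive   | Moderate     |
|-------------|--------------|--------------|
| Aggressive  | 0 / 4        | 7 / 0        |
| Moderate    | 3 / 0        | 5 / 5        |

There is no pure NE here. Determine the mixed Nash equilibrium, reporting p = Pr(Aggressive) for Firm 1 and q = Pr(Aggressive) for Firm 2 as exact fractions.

p = 5/9, q = 2/5

Each player's mixing probability is pinned down by making the *other* player indifferent.
Firm 2 indifferent between Aggressive and Moderate: p·4 + (1−p)·0 = p·0 + (1−p)·5 ⟹ 0 + 4p = 5 + (-5)p ⟹ p = 5/9.
Firm 1 indifferent between Aggressive and Moderate: q·0 + (1−q)·7 = q·3 + (1−q)·5 ⟹ 7 + (-7)q = 5 + (-2)q ⟹ q = 2/5.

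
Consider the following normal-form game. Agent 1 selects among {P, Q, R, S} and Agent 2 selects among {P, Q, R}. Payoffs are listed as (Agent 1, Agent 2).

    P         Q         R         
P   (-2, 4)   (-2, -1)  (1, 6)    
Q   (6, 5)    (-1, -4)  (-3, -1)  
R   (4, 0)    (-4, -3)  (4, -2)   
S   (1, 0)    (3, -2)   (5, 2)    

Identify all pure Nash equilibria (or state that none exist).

(Q, P) and (S, R)

A profile is a Nash equilibrium when each player is best-responding to the other.
Agent 1's best responses — vs P: Q (payoff 6); vs Q: S (payoff 3); vs R: S (payoff 5).
Agent 2's best responses — vs P: R (payoff 6); vs Q: P (payoff 5); vs R: P (payoff 0); vs S: R (payoff 2).
Mutual best responses occur at (Q, P) and (S, R); at each, neither player gains by switching.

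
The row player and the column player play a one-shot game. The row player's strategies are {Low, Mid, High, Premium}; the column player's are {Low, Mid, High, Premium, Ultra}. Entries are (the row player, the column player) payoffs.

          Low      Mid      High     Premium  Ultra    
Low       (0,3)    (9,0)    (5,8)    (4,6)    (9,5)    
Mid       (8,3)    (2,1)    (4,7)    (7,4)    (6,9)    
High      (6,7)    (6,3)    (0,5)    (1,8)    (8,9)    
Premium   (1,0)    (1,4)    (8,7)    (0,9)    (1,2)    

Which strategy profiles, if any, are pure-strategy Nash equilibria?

None

Find each player's best response to every opponent strategy; NE are the intersections.
The row player's best responses — vs Low: Mid (payoff 8); vs Mid: Low (payoff 9); vs High: Premium (payoff 8); vs Premium: Mid (payoff 7); vs Ultra: Low (payoff 9).
The column player's best responses — vs Low: High (payoff 8); vs Mid: Ultra (payoff 9); vs High: Ultra (payoff 9); vs Premium: Premium (payoff 9).
No cell has both players best-responding. For instance, the row player's best reply to Premium is Mid, but against Mid the column player prefers Ultra over Premium.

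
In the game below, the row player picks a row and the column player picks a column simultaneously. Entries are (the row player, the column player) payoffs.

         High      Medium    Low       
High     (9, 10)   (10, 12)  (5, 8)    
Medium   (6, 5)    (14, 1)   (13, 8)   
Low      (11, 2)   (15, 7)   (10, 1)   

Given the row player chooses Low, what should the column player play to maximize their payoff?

With the row player fixed at Low, the column player's payoffs are: High → 2, Medium → 7, Low → 1.
The maximum is 7, achieved by Medium.

Medium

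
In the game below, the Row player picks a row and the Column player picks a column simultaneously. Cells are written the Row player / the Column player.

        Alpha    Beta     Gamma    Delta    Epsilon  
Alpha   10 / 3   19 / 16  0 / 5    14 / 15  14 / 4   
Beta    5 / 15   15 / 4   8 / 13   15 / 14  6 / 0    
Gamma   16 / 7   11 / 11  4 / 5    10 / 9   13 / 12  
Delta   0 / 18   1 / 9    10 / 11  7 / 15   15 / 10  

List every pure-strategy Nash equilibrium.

A profile is a Nash equilibrium when each player is best-responding to the other.
The Row player's best responses — vs Alpha: Gamma (payoff 16); vs Beta: Alpha (payoff 19); vs Gamma: Delta (payoff 10); vs Delta: Beta (payoff 15); vs Epsilon: Delta (payoff 15).
The Column player's best responses — vs Alpha: Beta (payoff 16); vs Beta: Alpha (payoff 15); vs Gamma: Epsilon (payoff 12); vs Delta: Alpha (payoff 18).
The only mutual best response is (Alpha, Beta); neither player gains by switching there.

(Alpha, Beta)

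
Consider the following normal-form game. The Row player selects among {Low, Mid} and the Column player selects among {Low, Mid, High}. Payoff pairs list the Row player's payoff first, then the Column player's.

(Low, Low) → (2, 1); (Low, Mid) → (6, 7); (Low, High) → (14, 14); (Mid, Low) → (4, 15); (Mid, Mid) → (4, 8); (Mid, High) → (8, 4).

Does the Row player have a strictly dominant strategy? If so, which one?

Check whether one of the Row player's strategies beats all alternatives regardless of what the opponent does.
Low is not dominant: against Low, Mid gives 4 > 2.
Mid is not dominant: against Mid, Low gives 6 > 4.
No single strategy is best against every opponent action.

None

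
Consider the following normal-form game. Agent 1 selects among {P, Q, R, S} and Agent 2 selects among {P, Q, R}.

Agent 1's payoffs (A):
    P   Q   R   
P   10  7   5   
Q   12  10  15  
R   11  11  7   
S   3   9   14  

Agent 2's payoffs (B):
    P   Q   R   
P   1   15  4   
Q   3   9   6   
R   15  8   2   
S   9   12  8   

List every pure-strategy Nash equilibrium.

No pure-strategy Nash equilibrium

Find each player's best response to every opponent strategy; NE are the intersections.
Agent 1's best responses — vs P: Q (payoff 12); vs Q: R (payoff 11); vs R: Q (payoff 15).
Agent 2's best responses — vs P: Q (payoff 15); vs Q: Q (payoff 9); vs R: P (payoff 15); vs S: Q (payoff 12).
No cell has both players best-responding. For instance, Agent 1's best reply to Q is R, but against R Agent 2 prefers P over Q.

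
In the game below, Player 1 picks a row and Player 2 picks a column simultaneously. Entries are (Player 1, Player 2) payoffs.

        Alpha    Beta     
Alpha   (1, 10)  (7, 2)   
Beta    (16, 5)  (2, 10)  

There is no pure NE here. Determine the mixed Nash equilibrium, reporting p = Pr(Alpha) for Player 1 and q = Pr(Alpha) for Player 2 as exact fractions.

Each player's mixing probability is pinned down by making the *other* player indifferent.
Player 2 indifferent between Alpha and Beta: p·10 + (1−p)·5 = p·2 + (1−p)·10 ⟹ 5 + 5p = 10 + (-8)p ⟹ p = 5/13.
Player 1 indifferent between Alpha and Beta: q·1 + (1−q)·7 = q·16 + (1−q)·2 ⟹ 7 + (-6)q = 2 + 14q ⟹ q = 1/4.

p = 5/13, q = 1/4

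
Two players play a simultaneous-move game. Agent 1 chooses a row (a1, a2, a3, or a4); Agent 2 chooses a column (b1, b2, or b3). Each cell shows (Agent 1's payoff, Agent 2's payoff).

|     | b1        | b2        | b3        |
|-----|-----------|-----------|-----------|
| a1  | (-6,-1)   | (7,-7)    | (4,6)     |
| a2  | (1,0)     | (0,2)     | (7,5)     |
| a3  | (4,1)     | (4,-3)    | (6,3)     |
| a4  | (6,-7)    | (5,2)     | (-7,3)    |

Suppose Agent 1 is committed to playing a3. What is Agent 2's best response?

b3

With Agent 1 fixed at a3, Agent 2's payoffs are: b1 → 1, b2 → -3, b3 → 3.
The maximum is 3, achieved by b3.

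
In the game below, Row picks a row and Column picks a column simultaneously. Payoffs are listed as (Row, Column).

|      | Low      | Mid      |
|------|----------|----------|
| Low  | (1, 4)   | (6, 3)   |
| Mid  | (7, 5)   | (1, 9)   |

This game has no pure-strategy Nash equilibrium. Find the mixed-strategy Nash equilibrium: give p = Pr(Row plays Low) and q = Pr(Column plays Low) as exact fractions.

p = 4/5, q = 5/11

In a mixed NE each player is indifferent between their pure strategies, so the opponent's mix sets the indifference.
Column indifferent between Low and Mid: p·4 + (1−p)·5 = p·3 + (1−p)·9 ⟹ 5 + (-1)p = 9 + (-6)p ⟹ p = 4/5.
Row indifferent between Low and Mid: q·1 + (1−q)·6 = q·7 + (1−q)·1 ⟹ 6 + (-5)q = 1 + 6q ⟹ q = 5/11.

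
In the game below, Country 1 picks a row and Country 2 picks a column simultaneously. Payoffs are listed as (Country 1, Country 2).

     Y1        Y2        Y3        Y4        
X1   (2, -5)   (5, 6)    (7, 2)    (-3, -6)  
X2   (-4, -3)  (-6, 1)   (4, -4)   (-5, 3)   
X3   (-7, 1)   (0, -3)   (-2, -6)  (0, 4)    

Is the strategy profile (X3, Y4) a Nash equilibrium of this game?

Holding Country 2 at Y4: Country 1 gets 0 from X3, versus -3 from X1, -5 from X2. No profitable deviation for Country 1.
Holding Country 1 at X3: Country 2 gets 4 from Y4, versus 1 from Y1, -3 from Y2, -6 from Y3. No profitable deviation for Country 2 either.

Yes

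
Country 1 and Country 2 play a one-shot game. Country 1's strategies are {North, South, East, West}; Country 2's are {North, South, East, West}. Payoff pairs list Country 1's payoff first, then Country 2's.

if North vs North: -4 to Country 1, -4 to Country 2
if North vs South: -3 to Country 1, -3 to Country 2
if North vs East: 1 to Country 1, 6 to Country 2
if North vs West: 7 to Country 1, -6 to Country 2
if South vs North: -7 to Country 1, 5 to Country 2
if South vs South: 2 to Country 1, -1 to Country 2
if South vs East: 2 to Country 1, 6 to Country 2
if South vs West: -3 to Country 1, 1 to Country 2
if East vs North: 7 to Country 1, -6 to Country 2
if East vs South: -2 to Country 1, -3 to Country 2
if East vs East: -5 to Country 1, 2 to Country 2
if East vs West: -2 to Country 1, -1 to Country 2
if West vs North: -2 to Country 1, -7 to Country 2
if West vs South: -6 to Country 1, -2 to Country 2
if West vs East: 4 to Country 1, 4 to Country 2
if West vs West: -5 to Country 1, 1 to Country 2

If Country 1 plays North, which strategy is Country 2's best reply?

With Country 1 fixed at North, Country 2's payoffs are: North → -4, South → -3, East → 6, West → -6.
The maximum is 6, achieved by East.

East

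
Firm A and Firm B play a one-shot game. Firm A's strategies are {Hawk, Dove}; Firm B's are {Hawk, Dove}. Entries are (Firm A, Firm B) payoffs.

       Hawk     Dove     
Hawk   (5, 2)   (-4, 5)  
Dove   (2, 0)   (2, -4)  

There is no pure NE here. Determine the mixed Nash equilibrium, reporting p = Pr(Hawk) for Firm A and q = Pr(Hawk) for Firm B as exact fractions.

Each player's mixing probability is pinned down by making the *other* player indifferent.
Firm B indifferent between Hawk and Dove: p·2 + (1−p)·0 = p·5 + (1−p)·(-4) ⟹ 0 + 2p = (-4) + 9p ⟹ p = 4/7.
Firm A indifferent between Hawk and Dove: q·5 + (1−q)·(-4) = q·2 + (1−q)·2 ⟹ (-4) + 9q = 2 + 0q ⟹ q = 2/3.

p = 4/7, q = 2/3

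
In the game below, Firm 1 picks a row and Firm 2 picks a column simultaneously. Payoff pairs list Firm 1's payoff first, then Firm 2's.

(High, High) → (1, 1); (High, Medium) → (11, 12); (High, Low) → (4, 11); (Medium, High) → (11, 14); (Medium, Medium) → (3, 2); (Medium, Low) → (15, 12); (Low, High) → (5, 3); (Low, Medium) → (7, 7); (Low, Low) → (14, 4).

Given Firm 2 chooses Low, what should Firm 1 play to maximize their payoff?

With Firm 2 fixed at Low, Firm 1's payoffs are: High → 4, Medium → 15, Low → 14.
The maximum is 15, achieved by Medium.

Medium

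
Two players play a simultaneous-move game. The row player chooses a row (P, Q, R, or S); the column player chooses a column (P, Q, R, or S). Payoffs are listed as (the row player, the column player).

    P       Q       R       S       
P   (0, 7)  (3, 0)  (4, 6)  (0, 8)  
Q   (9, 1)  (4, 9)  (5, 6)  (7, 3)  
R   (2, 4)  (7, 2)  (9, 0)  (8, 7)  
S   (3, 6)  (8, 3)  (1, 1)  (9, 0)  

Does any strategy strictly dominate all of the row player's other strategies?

A strategy is strictly dominant if it gives the row player a strictly higher payoff than every other strategy, against every choice by the opponent.
P is not dominant: against P, Q gives 9 > 0.
Q is not dominant: against Q, R gives 7 > 4.
R is not dominant: against P, Q gives 9 > 2.
S is not dominant: against P, Q gives 9 > 3.
No single strategy is best against every opponent action.

No strictly dominant strategy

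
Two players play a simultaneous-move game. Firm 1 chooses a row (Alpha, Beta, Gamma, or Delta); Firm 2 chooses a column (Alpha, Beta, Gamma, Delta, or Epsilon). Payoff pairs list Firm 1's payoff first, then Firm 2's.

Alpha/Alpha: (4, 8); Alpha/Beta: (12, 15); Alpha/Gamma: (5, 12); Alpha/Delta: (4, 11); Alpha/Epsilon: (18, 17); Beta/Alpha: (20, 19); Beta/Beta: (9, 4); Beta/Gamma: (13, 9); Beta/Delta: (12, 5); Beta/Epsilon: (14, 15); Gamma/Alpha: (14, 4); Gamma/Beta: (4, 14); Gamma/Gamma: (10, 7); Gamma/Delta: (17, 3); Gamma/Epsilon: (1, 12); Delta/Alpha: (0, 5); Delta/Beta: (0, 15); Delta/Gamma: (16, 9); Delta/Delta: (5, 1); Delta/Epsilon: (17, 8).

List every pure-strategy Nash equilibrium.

(Alpha, Epsilon) and (Beta, Alpha)

Check mutual best responses: a cell is a NE iff neither player can gain by unilaterally deviating.
Firm 1's best responses — vs Alpha: Beta (payoff 20); vs Beta: Alpha (payoff 12); vs Gamma: Delta (payoff 16); vs Delta: Gamma (payoff 17); vs Epsilon: Alpha (payoff 18).
Firm 2's best responses — vs Alpha: Epsilon (payoff 17); vs Beta: Alpha (payoff 19); vs Gamma: Beta (payoff 14); vs Delta: Beta (payoff 15).
Mutual best responses occur at (Alpha, Epsilon) and (Beta, Alpha); at each, neither player gains by switching.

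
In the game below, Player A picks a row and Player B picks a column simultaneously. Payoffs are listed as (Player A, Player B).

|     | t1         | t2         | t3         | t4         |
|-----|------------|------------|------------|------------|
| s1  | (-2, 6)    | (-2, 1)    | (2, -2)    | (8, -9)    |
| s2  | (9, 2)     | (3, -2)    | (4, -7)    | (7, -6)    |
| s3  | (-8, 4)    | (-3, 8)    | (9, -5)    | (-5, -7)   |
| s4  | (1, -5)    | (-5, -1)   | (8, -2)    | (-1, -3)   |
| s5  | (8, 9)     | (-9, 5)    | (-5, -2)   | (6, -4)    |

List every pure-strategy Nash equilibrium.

Find each player's best response to every opponent strategy; NE are the intersections.
Player A's best responses — vs t1: s2 (payoff 9); vs t2: s2 (payoff 3); vs t3: s3 (payoff 9); vs t4: s1 (payoff 8).
Player B's best responses — vs s1: t1 (payoff 6); vs s2: t1 (payoff 2); vs s3: t2 (payoff 8); vs s4: t2 (payoff -1); vs s5: t1 (payoff 9).
The only mutual best response is (s2, t1); neither player gains by switching there.

(s2, t1)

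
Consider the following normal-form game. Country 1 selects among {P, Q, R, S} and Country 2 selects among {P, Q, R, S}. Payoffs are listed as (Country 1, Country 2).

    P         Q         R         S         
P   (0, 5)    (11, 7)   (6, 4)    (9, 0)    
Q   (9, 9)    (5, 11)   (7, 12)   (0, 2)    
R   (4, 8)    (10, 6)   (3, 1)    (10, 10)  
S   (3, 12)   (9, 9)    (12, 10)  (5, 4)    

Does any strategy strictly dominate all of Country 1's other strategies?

Check whether one of Country 1's strategies beats all alternatives regardless of what the opponent does.
P is not dominant: against P, Q gives 9 > 0.
Q is not dominant: against Q, P gives 11 > 5.
R is not dominant: against P, Q gives 9 > 4.
S is not dominant: against P, Q gives 9 > 3.
No single strategy is best against every opponent action.

No strictly dominant strategy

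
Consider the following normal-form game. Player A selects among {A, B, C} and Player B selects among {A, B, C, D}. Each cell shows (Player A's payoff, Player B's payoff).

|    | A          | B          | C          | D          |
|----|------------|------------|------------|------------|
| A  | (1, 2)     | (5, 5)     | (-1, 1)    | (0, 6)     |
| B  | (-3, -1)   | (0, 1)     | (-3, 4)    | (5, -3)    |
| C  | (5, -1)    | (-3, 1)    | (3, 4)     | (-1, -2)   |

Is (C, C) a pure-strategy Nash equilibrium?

Yes

Holding Player B at C: Player A gets 3 from C, versus -1 from A, -3 from B. No profitable deviation for Player A.
Holding Player A at C: Player B gets 4 from C, versus -1 from A, 1 from B, -2 from D. No profitable deviation for Player B either.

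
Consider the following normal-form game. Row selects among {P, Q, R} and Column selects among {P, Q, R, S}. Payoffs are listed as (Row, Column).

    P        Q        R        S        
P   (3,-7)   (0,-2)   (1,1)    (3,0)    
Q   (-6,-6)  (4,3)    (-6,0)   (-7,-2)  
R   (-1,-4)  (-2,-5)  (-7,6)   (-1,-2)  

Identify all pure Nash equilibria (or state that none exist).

(P, R) and (Q, Q)

Check mutual best responses: a cell is a NE iff neither player can gain by unilaterally deviating.
Row's best responses — vs P: P (payoff 3); vs Q: Q (payoff 4); vs R: P (payoff 1); vs S: P (payoff 3).
Column's best responses — vs P: R (payoff 1); vs Q: Q (payoff 3); vs R: R (payoff 6).
Mutual best responses occur at (P, R) and (Q, Q); at each, neither player gains by switching.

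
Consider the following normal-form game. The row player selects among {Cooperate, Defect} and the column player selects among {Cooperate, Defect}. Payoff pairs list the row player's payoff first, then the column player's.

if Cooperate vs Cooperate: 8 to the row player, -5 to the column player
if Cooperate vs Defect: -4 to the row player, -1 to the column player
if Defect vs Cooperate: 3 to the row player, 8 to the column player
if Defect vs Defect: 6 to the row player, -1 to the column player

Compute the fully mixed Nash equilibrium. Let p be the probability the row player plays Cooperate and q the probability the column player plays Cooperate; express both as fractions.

Each player's mixing probability is pinned down by making the *other* player indifferent.
The column player indifferent between Cooperate and Defect: p·(-5) + (1−p)·8 = p·(-1) + (1−p)·(-1) ⟹ 8 + (-13)p = (-1) + 0p ⟹ p = 9/13.
The row player indifferent between Cooperate and Defect: q·8 + (1−q)·(-4) = q·3 + (1−q)·6 ⟹ (-4) + 12q = 6 + (-3)q ⟹ q = 2/3.

p = 9/13, q = 2/3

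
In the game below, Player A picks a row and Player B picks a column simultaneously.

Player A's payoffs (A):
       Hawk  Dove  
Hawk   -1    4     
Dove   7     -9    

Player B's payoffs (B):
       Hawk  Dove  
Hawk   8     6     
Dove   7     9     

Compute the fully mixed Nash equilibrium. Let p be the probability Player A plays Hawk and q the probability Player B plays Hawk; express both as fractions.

Each player's mixing probability is pinned down by making the *other* player indifferent.
Player B indifferent between Hawk and Dove: p·8 + (1−p)·7 = p·6 + (1−p)·9 ⟹ 7 + 1p = 9 + (-3)p ⟹ p = 1/2.
Player A indifferent between Hawk and Dove: q·(-1) + (1−q)·4 = q·7 + (1−q)·(-9) ⟹ 4 + (-5)q = (-9) + 16q ⟹ q = 13/21.

p = 1/2, q = 13/21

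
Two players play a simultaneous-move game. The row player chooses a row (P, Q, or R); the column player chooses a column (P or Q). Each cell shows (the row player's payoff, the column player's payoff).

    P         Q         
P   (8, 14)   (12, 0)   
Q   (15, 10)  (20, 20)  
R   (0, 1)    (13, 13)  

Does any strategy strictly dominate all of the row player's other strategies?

Q

Check whether one of the row player's strategies beats all alternatives regardless of what the opponent does.
Q strictly dominates: vs P: 15 > each of {8, 0}; vs Q: 20 > each of {12, 13}.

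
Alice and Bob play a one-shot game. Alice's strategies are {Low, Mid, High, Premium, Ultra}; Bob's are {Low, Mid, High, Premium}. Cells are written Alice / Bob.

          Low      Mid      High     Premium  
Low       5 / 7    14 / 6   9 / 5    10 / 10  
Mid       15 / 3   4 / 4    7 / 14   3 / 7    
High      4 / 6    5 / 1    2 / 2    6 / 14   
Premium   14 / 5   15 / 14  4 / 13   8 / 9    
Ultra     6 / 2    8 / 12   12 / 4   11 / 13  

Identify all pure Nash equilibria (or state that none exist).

A profile is a Nash equilibrium when each player is best-responding to the other.
Alice's best responses — vs Low: Mid (payoff 15); vs Mid: Premium (payoff 15); vs High: Ultra (payoff 12); vs Premium: Ultra (payoff 11).
Bob's best responses — vs Low: Premium (payoff 10); vs Mid: High (payoff 14); vs High: Premium (payoff 14); vs Premium: Mid (payoff 14); vs Ultra: Premium (payoff 13).
Mutual best responses occur at (Premium, Mid) and (Ultra, Premium); at each, neither player gains by switching.

(Premium, Mid) and (Ultra, Premium)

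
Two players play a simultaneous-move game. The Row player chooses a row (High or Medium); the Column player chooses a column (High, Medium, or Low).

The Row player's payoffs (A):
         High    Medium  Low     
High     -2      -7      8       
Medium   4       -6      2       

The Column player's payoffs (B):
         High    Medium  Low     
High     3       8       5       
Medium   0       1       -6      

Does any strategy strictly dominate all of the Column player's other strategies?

Check whether one of the Column player's strategies beats all alternatives regardless of what the opponent does.
Medium strictly dominates: vs High: 8 > each of {3, 5}; vs Medium: 1 > each of {0, -6}.

Medium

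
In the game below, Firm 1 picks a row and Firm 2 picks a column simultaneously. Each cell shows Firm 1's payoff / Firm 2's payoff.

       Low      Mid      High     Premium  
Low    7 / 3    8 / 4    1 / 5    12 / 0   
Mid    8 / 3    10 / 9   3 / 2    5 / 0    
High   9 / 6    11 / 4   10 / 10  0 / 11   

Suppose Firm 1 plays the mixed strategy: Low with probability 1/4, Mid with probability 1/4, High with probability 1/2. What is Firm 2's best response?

Compute Firm 2's expected payoff from each pure strategy against the given mix.
Low: (1/4)·3 + (1/4)·3 + (1/2)·6 = 9/2
Mid: (1/4)·4 + (1/4)·9 + (1/2)·4 = 21/4
High: (1/4)·5 + (1/4)·2 + (1/2)·10 = 27/4
Premium: (1/4)·0 + (1/4)·0 + (1/2)·11 = 11/2
Highest expected payoff is 27/4, from High.

High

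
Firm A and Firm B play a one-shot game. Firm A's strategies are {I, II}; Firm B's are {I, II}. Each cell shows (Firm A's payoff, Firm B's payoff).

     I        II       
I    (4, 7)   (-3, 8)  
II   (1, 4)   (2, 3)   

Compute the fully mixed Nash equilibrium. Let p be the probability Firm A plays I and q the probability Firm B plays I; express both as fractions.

p = 1/2, q = 5/8

In a mixed NE each player is indifferent between their pure strategies, so the opponent's mix sets the indifference.
Firm B indifferent between I and II: p·7 + (1−p)·4 = p·8 + (1−p)·3 ⟹ 4 + 3p = 3 + 5p ⟹ p = 1/2.
Firm A indifferent between I and II: q·4 + (1−q)·(-3) = q·1 + (1−q)·2 ⟹ (-3) + 7q = 2 + (-1)q ⟹ q = 5/8.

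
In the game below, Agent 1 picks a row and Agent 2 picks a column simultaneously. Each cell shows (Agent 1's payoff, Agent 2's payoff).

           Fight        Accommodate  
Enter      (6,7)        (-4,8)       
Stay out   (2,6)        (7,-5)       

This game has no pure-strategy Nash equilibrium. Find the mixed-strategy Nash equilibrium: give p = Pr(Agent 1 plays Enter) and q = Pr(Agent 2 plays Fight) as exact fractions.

In a mixed NE each player is indifferent between their pure strategies, so the opponent's mix sets the indifference.
Agent 2 indifferent between Fight and Accommodate: p·7 + (1−p)·6 = p·8 + (1−p)·(-5) ⟹ 6 + 1p = (-5) + 13p ⟹ p = 11/12.
Agent 1 indifferent between Enter and Stay out: q·6 + (1−q)·(-4) = q·2 + (1−q)·7 ⟹ (-4) + 10q = 7 + (-5)q ⟹ q = 11/15.

p = 11/12, q = 11/15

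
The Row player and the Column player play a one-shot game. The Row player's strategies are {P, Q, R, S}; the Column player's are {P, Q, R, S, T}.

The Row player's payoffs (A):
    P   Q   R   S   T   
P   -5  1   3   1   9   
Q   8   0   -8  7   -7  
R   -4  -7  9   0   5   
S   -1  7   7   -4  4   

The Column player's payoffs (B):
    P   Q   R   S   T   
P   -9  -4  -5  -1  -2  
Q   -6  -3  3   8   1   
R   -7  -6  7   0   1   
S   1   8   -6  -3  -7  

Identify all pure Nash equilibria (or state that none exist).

(Q, S), (R, R), and (S, Q)

Find each player's best response to every opponent strategy; NE are the intersections.
The Row player's best responses — vs P: Q (payoff 8); vs Q: S (payoff 7); vs R: R (payoff 9); vs S: Q (payoff 7); vs T: P (payoff 9).
The Column player's best responses — vs P: S (payoff -1); vs Q: S (payoff 8); vs R: R (payoff 7); vs S: Q (payoff 8).
Mutual best responses occur at (Q, S), (R, R), and (S, Q); at each, neither player gains by switching.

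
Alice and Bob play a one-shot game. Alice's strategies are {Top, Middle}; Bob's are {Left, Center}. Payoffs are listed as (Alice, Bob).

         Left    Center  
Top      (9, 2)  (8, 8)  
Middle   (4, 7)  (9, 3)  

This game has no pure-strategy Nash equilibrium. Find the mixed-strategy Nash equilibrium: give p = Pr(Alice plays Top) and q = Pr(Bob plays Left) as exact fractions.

Each player's mixing probability is pinned down by making the *other* player indifferent.
Bob indifferent between Left and Center: p·2 + (1−p)·7 = p·8 + (1−p)·3 ⟹ 7 + (-5)p = 3 + 5p ⟹ p = 2/5.
Alice indifferent between Top and Middle: q·9 + (1−q)·8 = q·4 + (1−q)·9 ⟹ 8 + 1q = 9 + (-5)q ⟹ q = 1/6.

p = 2/5, q = 1/6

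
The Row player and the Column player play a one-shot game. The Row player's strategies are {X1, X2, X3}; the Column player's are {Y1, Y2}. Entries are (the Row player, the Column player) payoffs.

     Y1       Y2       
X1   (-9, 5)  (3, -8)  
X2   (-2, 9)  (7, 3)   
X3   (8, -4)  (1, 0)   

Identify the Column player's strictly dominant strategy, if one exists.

None

A strategy is strictly dominant if it gives the Column player a strictly higher payoff than every other strategy, against every choice by the opponent.
Y1 is not dominant: against X3, Y2 gives 0 > -4.
Y2 is not dominant: against X1, Y1 gives 5 > -8.
No single strategy is best against every opponent action.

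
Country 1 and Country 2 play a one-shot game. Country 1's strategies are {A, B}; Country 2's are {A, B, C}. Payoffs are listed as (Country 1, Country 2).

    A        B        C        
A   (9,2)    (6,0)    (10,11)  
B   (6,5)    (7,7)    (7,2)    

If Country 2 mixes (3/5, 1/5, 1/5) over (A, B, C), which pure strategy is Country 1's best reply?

Country 1's best reply maximizes expected payoff against the mix.
A: (3/5)·9 + (1/5)·6 + (1/5)·10 = 43/5
B: (3/5)·6 + (1/5)·7 + (1/5)·7 = 32/5
Highest expected payoff is 43/5, from A.

A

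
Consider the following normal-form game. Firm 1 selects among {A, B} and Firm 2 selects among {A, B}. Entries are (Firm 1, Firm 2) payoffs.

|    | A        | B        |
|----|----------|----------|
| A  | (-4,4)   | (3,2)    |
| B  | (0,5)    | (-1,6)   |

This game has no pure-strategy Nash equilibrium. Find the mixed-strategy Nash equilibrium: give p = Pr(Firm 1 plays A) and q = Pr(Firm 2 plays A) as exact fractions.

In a mixed NE each player is indifferent between their pure strategies, so the opponent's mix sets the indifference.
Firm 2 indifferent between A and B: p·4 + (1−p)·5 = p·2 + (1−p)·6 ⟹ 5 + (-1)p = 6 + (-4)p ⟹ p = 1/3.
Firm 1 indifferent between A and B: q·(-4) + (1−q)·3 = q·0 + (1−q)·(-1) ⟹ 3 + (-7)q = (-1) + 1q ⟹ q = 1/2.

p = 1/3, q = 1/2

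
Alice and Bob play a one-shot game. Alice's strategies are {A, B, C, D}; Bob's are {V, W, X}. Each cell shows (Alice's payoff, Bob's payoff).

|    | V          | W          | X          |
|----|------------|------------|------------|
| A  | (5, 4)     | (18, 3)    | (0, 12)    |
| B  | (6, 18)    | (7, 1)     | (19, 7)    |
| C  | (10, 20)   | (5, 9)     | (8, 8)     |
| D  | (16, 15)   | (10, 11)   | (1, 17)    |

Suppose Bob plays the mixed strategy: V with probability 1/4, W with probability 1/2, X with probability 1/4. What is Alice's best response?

A

Alice's best reply maximizes expected payoff against the mix.
A: (1/4)·5 + (1/2)·18 + (1/4)·0 = 41/4
B: (1/4)·6 + (1/2)·7 + (1/4)·19 = 39/4
C: (1/4)·10 + (1/2)·5 + (1/4)·8 = 7
D: (1/4)·16 + (1/2)·10 + (1/4)·1 = 37/4
Highest expected payoff is 41/4, from A.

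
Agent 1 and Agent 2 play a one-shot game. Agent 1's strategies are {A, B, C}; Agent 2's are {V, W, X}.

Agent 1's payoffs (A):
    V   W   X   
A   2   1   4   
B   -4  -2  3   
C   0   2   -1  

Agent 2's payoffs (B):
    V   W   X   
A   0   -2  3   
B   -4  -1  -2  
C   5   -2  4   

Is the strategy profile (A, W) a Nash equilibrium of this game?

Holding Agent 2 at W: Agent 1 gets 1 from A but could get 2 by switching to C. Agent 1 has a profitable deviation.

No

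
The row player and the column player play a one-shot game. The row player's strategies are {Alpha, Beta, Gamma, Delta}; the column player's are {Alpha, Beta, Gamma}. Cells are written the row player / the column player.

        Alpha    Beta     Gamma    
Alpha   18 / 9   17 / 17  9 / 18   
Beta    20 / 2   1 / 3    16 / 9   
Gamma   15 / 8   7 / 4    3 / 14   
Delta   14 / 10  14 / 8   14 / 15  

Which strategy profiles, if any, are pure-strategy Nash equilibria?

(Beta, Gamma)

A profile is a Nash equilibrium when each player is best-responding to the other.
The row player's best responses — vs Alpha: Beta (payoff 20); vs Beta: Alpha (payoff 17); vs Gamma: Beta (payoff 16).
The column player's best responses — vs Alpha: Gamma (payoff 18); vs Beta: Gamma (payoff 9); vs Gamma: Gamma (payoff 14); vs Delta: Gamma (payoff 15).
The only mutual best response is (Beta, Gamma); neither player gains by switching there.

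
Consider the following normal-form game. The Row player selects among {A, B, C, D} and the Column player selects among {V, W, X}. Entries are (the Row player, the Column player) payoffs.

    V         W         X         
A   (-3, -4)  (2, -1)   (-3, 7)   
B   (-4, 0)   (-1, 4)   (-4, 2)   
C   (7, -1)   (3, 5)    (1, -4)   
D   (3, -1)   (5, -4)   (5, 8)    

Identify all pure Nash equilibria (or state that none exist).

Find each player's best response to every opponent strategy; NE are the intersections.
The Row player's best responses — vs V: C (payoff 7); vs W: D (payoff 5); vs X: D (payoff 5).
The Column player's best responses — vs A: X (payoff 7); vs B: W (payoff 4); vs C: W (payoff 5); vs D: X (payoff 8).
The only mutual best response is (D, X); neither player gains by switching there.

(D, X)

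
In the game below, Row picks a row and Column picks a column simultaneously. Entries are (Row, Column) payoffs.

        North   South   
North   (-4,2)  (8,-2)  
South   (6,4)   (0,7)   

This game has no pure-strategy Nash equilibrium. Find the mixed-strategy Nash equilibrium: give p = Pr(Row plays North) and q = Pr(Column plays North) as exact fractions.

In a mixed NE each player is indifferent between their pure strategies, so the opponent's mix sets the indifference.
Column indifferent between North and South: p·2 + (1−p)·4 = p·(-2) + (1−p)·7 ⟹ 4 + (-2)p = 7 + (-9)p ⟹ p = 3/7.
Row indifferent between North and South: q·(-4) + (1−q)·8 = q·6 + (1−q)·0 ⟹ 8 + (-12)q = 0 + 6q ⟹ q = 4/9.

p = 3/7, q = 4/9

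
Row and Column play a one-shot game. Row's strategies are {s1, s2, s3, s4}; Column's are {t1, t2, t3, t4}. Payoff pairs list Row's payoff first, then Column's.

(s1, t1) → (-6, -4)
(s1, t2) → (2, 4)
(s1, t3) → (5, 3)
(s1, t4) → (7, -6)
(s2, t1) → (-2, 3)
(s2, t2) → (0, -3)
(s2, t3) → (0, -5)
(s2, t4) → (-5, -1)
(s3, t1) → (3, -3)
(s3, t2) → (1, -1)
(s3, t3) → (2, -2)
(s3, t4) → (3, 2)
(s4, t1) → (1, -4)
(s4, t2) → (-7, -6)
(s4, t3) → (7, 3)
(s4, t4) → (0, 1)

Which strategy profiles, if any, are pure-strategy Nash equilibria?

A profile is a Nash equilibrium when each player is best-responding to the other.
Row's best responses — vs t1: s3 (payoff 3); vs t2: s1 (payoff 2); vs t3: s4 (payoff 7); vs t4: s1 (payoff 7).
Column's best responses — vs s1: t2 (payoff 4); vs s2: t1 (payoff 3); vs s3: t4 (payoff 2); vs s4: t3 (payoff 3).
Mutual best responses occur at (s1, t2) and (s4, t3); at each, neither player gains by switching.

(s1, t2) and (s4, t3)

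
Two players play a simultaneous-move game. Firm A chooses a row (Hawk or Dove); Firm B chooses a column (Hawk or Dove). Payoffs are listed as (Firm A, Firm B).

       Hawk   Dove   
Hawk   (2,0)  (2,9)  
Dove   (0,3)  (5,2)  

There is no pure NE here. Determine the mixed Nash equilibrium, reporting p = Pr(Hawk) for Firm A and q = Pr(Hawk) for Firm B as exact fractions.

p = 1/10, q = 3/5

In a mixed NE each player is indifferent between their pure strategies, so the opponent's mix sets the indifference.
Firm B indifferent between Hawk and Dove: p·0 + (1−p)·3 = p·9 + (1−p)·2 ⟹ 3 + (-3)p = 2 + 7p ⟹ p = 1/10.
Firm A indifferent between Hawk and Dove: q·2 + (1−q)·2 = q·0 + (1−q)·5 ⟹ 2 + 0q = 5 + (-5)q ⟹ q = 3/5.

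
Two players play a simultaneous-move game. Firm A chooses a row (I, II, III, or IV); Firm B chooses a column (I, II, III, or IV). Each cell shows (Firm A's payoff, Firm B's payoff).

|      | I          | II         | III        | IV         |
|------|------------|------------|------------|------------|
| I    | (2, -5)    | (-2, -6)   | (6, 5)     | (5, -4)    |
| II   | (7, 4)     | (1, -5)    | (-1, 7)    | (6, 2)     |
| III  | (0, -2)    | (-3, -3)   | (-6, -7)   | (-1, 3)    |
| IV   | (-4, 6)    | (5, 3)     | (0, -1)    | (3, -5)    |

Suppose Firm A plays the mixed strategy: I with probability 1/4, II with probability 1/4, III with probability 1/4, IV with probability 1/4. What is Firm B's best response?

III

Compute Firm B's expected payoff from each pure strategy against the given mix.
I: (1/4)·(-5) + (1/4)·4 + (1/4)·(-2) + (1/4)·6 = 3/4
II: (1/4)·(-6) + (1/4)·(-5) + (1/4)·(-3) + (1/4)·3 = -11/4
III: (1/4)·5 + (1/4)·7 + (1/4)·(-7) + (1/4)·(-1) = 1
IV: (1/4)·(-4) + (1/4)·2 + (1/4)·3 + (1/4)·(-5) = -1
Highest expected payoff is 1, from III.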